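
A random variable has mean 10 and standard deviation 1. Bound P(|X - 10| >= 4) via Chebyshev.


k = 4/1 = 4
Chebyshev: P(|X-mu| >= k*sigma) <= 1/k^2 = 1/4^2 = 1/16

1/16


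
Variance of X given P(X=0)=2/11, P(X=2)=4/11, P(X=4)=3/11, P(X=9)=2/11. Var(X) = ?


E[X] = 38/11, E[X^2] = 226/11
Var(X) = E[X^2] - (E[X])^2 = 226/11 - (38/11)^2 = 1042/121

1042/121


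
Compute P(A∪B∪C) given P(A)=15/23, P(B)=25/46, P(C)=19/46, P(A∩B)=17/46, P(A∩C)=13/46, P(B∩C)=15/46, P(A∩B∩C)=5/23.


P(A∪B∪C) = P(A)+P(B)+P(C) - P(AB)-P(AC)-P(BC) + P(ABC)
= 15/23+25/46+19/46 - 17/46-13/46-15/46 + 5/23
= 39/46

39/46


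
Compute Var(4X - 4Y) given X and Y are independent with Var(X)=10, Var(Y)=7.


Independence => Cov(X,Y)=0
Var(4X - 4Y) = 4^2*Var(X) + (-4)^2*Var(Y)
= 16*10 + 16*7 = 272

272


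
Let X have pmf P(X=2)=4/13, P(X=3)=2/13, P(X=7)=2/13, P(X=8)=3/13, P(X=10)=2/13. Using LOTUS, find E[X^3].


E[X^3] = sum(g(x)*P(x))
= 8*4/13 + 27*2/13 + 343*2/13 + 512*3/13 + 1000*2/13
= 4308/13

4308/13


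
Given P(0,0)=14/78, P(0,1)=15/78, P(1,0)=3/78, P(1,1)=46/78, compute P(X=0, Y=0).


Read from table: P(X=0, Y=0) = 14/78 = 7/39

7/39


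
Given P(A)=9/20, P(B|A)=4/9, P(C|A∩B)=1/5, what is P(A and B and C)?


P(A∩B∩C) = P(A) * P(B|A) * P(C|A∩B)
= 9/20 * 4/9 * 1/5
= 1/5 * 1/5 = 1/25

1/25


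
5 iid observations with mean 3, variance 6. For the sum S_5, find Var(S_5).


By independence, Var(S_n) = n*Var(X_1) = 5*6 = 30

30


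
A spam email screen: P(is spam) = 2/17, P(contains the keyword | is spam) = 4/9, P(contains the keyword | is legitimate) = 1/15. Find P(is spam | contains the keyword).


P(A) = P(A|B)P(B) + P(A|B')P(B') = 4/9*2/17 + 1/15*15/17 = 1/9
P(B|A) = P(A|B)P(B)/P(A) = (8/153)/(1/9) = 8/17

8/17


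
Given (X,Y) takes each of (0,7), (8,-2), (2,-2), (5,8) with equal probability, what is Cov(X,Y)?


E[X]=15/4, E[Y]=11/4, E[XY]=5
Cov(X,Y) = E[XY] - E[X]E[Y] = 5 - 15/4*11/4 = -85/16

-85/16


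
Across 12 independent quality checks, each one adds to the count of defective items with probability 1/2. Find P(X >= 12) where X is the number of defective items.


P(X>=12) = P(X=12)
= 1/4096
= 1/4096

1/4096


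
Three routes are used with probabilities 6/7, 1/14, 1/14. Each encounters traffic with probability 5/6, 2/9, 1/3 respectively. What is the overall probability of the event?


P(A) = P(A|B1)P(B1) + P(A|B2)P(B2) + P(A|B3)P(B3)
= 5/6*6/7 + 2/9*1/14 + 1/3*1/14
= 5/7 + 1/63 + 1/42 = 95/126

95/126


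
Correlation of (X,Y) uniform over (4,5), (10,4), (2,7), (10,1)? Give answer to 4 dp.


Cov(X,Y) = -6.6250, Var(X) = 12.7500, Var(Y) = 4.6875
rho = Cov/(sqrt(VarX)*sqrt(VarY)) = -0.8570

-0.8570


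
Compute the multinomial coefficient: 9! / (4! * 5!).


9! = 362880
Denominator: 4!=24 * 5!=120
Coefficient = 362880 / 2880 = 126

126


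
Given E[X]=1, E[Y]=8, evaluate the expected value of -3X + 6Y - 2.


E[-3X + 6Y - 2] = -3*E[X] + 6*E[Y] - 2
= (-3)*(1) + (6)*(8) + (-2)
= -3 + 48 - 2 = 43

43


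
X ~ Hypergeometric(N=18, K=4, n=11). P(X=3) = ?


P(X=3) = C(4,3)*C(14,8) / C(18,11)
= 4*3003 / 31824
= 12012/31824 = 77/204

77/204


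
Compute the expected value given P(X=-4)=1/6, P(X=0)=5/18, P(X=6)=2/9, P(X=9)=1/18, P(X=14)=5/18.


E[X] = sum(x * P(x))
= -4*1/6 + 0*5/18 + 6*2/9 + 9*1/18 + 14*5/18
= 91/18

91/18


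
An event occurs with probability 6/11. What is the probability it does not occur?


P(A') = 1 - P(A) = 1 - 6/11 = 5/11

5/11


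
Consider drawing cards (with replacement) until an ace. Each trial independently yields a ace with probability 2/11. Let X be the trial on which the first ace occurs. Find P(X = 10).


P(X=10) = (1-p)^9 * p = (9/11)^9 * 2/11
= 387420489/2357947691 * 2/11 = 774840978/25937424601

774840978/25937424601


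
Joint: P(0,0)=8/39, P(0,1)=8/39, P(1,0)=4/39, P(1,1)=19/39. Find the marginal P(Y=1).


P(Y=1) = P(0,1)+P(1,1) = 8/39 + 19/39 = 27/39 = 9/13

9/13


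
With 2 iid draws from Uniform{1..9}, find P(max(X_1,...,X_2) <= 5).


P(max <= 5) = P(all X_i <= 5) = (P(X_1 <= 5))^2
= (5/9)^2 = 25/81

25/81


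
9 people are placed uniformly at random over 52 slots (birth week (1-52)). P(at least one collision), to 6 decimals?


P(all different) = prod((52-i)/52 for i=0..8) = 0.480255
P(at least one match) = 1 - 0.480255 = 0.519745

0.519745


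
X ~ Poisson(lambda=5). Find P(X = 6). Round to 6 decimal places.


P(X=6) = e^(-5) * 5^6 / 6!
≈ 0.006737946999 * 15625 / 720
≈ 0.146223

0.146223


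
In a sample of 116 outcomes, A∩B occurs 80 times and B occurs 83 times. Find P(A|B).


P(A|B) = P(A∩B)/P(B) = (80/116)/(83/116) = 80/83

80/83


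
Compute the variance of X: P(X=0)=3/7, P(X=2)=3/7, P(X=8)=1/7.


E[X] = 2, E[X^2] = 76/7
Var(X) = E[X^2] - (E[X])^2 = 76/7 - (2)^2 = 48/7

48/7


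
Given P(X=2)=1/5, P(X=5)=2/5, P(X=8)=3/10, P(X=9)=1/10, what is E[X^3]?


E[X^3] = sum(g(x)*P(x))
= 8*1/5 + 125*2/5 + 512*3/10 + 729*1/10
= 2781/10

2781/10


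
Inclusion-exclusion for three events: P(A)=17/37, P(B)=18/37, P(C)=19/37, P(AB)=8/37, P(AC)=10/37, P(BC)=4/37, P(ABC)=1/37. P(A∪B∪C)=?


P(A∪B∪C) = P(A)+P(B)+P(C) - P(AB)-P(AC)-P(BC) + P(ABC)
= 17/37+18/37+19/37 - 8/37-10/37-4/37 + 1/37
= 33/37

33/37


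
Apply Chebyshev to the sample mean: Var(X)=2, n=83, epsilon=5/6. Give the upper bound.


Var(Xbar) = Var(X)/n = 2/83
Chebyshev: P(|Xbar-mu| >= 5/6) <= Var(Xbar)/(5/6)^2 = (2/83)/(25/36) = 72/2075

72/2075


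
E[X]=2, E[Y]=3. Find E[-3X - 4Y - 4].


E[-3X - 4Y - 4] = -3*E[X] - 4*E[Y] - 4
= (-3)*(2) + (-4)*(3) + (-4)
= -6 - 12 - 4 = -22

-22


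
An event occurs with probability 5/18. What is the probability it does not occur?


P(A') = 1 - P(A) = 1 - 5/18 = 13/18

13/18


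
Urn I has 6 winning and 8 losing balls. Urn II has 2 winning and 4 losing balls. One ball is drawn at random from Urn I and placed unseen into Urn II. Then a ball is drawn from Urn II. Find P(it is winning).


P(transfer winning) = 6/14 = 3/7; P(transfer losing) = 4/7
If winning transferred: Urn II has 3 winning of 7, so P(winning|winning moved) = 3/7
If losing transferred: Urn II has 2 winning of 7, so P(winning|losing moved) = 2/7
By total probability: P(winning) = 3/7*3/7 + 4/7*2/7 = 17/49

17/49


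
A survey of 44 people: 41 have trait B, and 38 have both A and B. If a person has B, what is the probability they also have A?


P(A|B) = P(A∩B)/P(B) = (38/44)/(41/44) = 38/41

38/41


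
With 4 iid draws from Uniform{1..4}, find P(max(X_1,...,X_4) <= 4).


P(max <= 4) = P(all X_i <= 4) = (P(X_1 <= 4))^4
= (4/4)^4 = 1^4 = 1

1


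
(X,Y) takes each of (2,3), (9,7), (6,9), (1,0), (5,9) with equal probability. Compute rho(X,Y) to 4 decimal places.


Cov(X,Y) = 7.8400, Var(X) = 8.2400, Var(Y) = 12.6400
rho = Cov/(sqrt(VarX)*sqrt(VarY)) = 0.7682

0.7682


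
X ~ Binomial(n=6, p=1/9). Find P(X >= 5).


P(X>=5) = P(X=5) + P(X=6)
= 16/177147 + 1/531441
= 49/531441

49/531441


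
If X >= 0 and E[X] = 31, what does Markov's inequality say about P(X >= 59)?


Markov: P(X >= a) <= E[X]/a
P(X >= 59) <= 31/59

31/59


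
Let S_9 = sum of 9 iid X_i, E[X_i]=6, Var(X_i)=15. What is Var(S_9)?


By independence, Var(S_n) = n*Var(X_1) = 9*15 = 135

135


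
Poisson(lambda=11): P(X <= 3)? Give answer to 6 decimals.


P(X<=3) = e^(-11)*11^0/0! + e^(-11)*11^1/1! + e^(-11)*11^2/2! + e^(-11)*11^3/3!
≈ 0.0000167017 + 0.0001837187 + 0.0010104529 + 0.0037049940
= 0.0049158673
≈ 0.004916

0.004916


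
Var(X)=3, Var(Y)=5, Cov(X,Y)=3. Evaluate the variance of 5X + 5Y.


Var(5X + 5Y) = 5^2*Var(X) + 5^2*Var(Y) + 2*5*5*Cov(X,Y)
= 25*3 + 25*5 + 50*3
= 75 + 125 + 150 = 350

350


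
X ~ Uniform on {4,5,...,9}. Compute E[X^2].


E[X^2] = (1/6) * sum(x^2 for x=4..9)
= 271/6

271/6


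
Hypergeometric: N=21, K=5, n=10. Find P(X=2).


P(X=2) = C(5,2)*C(16,8) / C(21,10)
= 10*12870 / 352716
= 128700/352716 = 825/2261

825/2261


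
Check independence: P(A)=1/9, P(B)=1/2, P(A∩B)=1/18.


P(A)*P(B) = 1/9*1/2 = 1/18
P(A∩B) = 1/18, which equals P(A)P(B), so independent

Yes, A and B are independent


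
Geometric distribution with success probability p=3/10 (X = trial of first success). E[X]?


For geometric (trials until first success), E[X] = 1/p = 1/(3/10) = 10/3

10/3


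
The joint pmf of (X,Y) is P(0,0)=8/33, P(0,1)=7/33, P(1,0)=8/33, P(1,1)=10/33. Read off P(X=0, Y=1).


Read from table: P(X=0, Y=1) = 7/33

7/33


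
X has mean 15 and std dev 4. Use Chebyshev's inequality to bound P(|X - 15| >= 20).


k = 20/4 = 5
Chebyshev: P(|X-mu| >= k*sigma) <= 1/k^2 = 1/5^2 = 1/25

1/25


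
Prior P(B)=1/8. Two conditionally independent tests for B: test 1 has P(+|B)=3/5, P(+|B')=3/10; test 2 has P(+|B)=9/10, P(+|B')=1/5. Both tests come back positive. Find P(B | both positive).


After test 1: P(+) = 3/5*1/8 + 3/10*7/8 = 27/80
P(B|+) = (3/40)/(27/80) = 2/9
After test 2 (use post1 as new prior): P(+) = 9/10*2/9 + 1/5*7/9 = 16/45
P(B|+,+) = (1/5)/(16/45) = 9/16

9/16


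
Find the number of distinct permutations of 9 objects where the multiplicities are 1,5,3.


9! = 362880
Denominator: 1!=1 * 5!=120 * 3!=6
Coefficient = 362880 / 720 = 504

504


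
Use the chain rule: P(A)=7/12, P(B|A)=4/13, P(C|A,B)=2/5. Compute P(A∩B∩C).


P(A∩B∩C) = P(A) * P(B|A) * P(C|A∩B)
= 7/12 * 4/13 * 2/5
= 7/39 * 2/5 = 14/195

14/195


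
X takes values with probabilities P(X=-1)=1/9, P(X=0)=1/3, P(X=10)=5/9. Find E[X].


E[X] = sum(x * P(x))
= -1*1/9 + 0*1/3 + 10*5/9
= 49/9

49/9


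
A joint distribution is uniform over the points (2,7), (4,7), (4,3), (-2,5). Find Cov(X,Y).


E[X]=2, E[Y]=11/2, E[XY]=11
Cov(X,Y) = E[XY] - E[X]E[Y] = 11 - 2*11/2 = 0

0


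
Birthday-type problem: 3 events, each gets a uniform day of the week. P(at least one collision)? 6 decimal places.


P(all different) = prod((7-i)/7 for i=0..2) = 0.612245
P(at least one match) = 1 - 0.612245 = 0.387755

0.387755


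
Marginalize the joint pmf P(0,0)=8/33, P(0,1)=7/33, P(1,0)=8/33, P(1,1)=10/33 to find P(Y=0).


P(Y=0) = P(0,0)+P(1,0) = 8/33 + 8/33 = 16/33

16/33


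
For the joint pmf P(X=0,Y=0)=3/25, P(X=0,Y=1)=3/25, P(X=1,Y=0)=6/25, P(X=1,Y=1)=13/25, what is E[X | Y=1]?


P(Y=1) = 16/25
E[X|Y=1] = (0*3 + 1*13)/16 = 13/16

13/16


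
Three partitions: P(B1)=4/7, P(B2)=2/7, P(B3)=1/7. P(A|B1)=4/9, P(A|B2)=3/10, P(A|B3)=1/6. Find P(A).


P(A) = P(A|B1)P(B1) + P(A|B2)P(B2) + P(A|B3)P(B3)
= 4/9*4/7 + 3/10*2/7 + 1/6*1/7
= 16/63 + 3/35 + 1/42 = 229/630

229/630


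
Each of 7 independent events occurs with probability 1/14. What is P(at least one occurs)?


P(at least one) = 1 - P(none)
P(none) = (1 - 1/14)^7 = (13/14)^7 = 62748517/105413504
P(at least one) = 1 - 62748517/105413504 = 42664987/105413504

42664987/105413504


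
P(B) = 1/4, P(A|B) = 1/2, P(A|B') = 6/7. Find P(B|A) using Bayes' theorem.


P(A) = P(A|B)P(B) + P(A|B')P(B') = 1/2*1/4 + 6/7*3/4 = 43/56
P(B|A) = P(A|B)P(B)/P(A) = (1/8)/(43/56) = 7/43

7/43


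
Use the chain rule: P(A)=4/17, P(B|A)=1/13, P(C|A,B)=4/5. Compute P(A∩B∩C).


P(A∩B∩C) = P(A) * P(B|A) * P(C|A∩B)
= 4/17 * 1/13 * 4/5
= 4/221 * 4/5 = 16/1105

16/1105


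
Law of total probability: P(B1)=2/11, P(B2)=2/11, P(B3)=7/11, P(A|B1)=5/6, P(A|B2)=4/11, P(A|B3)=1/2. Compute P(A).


P(A) = P(A|B1)P(B1) + P(A|B2)P(B2) + P(A|B3)P(B3)
= 5/6*2/11 + 4/11*2/11 + 1/2*7/11
= 5/33 + 8/121 + 7/22 = 389/726

389/726


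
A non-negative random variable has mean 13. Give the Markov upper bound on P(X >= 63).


Markov: P(X >= a) <= E[X]/a
P(X >= 63) <= 13/63

13/63


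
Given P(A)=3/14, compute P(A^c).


P(A') = 1 - P(A) = 1 - 3/14 = 11/14

11/14


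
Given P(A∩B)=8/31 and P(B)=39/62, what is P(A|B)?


P(A|B) = P(A∩B)/P(B) = (16/62)/(39/62) = 16/39

16/39


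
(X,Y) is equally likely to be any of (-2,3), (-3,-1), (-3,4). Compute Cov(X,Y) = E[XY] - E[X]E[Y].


E[X]=-8/3, E[Y]=2, E[XY]=-5
Cov(X,Y) = E[XY] - E[X]E[Y] = -5 + 8/3*2 = 1/3

1/3


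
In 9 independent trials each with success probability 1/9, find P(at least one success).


P(at least one) = 1 - P(none)
P(none) = (1 - 1/9)^9 = (8/9)^9 = 134217728/387420489
P(at least one) = 1 - 134217728/387420489 = 253202761/387420489

253202761/387420489


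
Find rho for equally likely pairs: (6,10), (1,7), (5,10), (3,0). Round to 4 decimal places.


Cov(X,Y) = 3.9375, Var(X) = 3.6875, Var(Y) = 16.6875
rho = Cov/(sqrt(VarX)*sqrt(VarY)) = 0.5019

0.5019


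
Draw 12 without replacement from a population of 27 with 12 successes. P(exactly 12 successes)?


P(X=12) = C(12,12)*C(15,0) / C(27,12)
= 1*1 / 17383860
= 1/17383860

1/17383860


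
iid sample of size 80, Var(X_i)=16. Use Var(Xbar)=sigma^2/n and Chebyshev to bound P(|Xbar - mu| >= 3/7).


Var(Xbar) = Var(X)/n = 16/80
Chebyshev: P(|Xbar-mu| >= 3/7) <= Var(Xbar)/(3/7)^2 = (1/5)/(9/49) = 49/45
Bound exceeds 1, so trivial bound: 1

1


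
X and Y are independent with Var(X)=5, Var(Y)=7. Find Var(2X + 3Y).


Independence => Cov(X,Y)=0
Var(2X + 3Y) = 2^2*Var(X) + 3^2*Var(Y)
= 4*5 + 9*7 = 83

83


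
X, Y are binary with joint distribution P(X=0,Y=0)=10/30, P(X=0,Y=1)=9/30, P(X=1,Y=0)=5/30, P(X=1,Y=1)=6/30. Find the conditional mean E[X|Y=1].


P(Y=1) = 15/30
E[X|Y=1] = (0*9 + 1*6)/15 = 6/15 = 2/5

2/5


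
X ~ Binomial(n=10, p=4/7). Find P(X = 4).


P(X=4) = C(10,4) * p^4 * (1-p)^6
= 210 * 256/2401 * 729/117649
= 5598720/40353607

5598720/40353607


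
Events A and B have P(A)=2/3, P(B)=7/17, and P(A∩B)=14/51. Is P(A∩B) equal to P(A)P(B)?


P(A)*P(B) = 2/3*7/17 = 14/51
P(A∩B) = 14/51, which equals P(A)P(B), so independent

Yes, A and B are independent


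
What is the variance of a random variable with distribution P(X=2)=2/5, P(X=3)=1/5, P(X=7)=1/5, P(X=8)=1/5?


E[X] = 22/5, E[X^2] = 26
Var(X) = E[X^2] - (E[X])^2 = 26 - (22/5)^2 = 166/25

166/25


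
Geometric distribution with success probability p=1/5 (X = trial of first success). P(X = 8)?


P(X=8) = (1-p)^7 * p = (4/5)^7 * 1/5
= 16384/78125 * 1/5 = 16384/390625

16384/390625


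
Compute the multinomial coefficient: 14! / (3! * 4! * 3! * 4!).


14! = 87178291200
Denominator: 3!=6 * 4!=24 * 3!=6 * 4!=24
Coefficient = 87178291200 / 20736 = 4204200

4204200


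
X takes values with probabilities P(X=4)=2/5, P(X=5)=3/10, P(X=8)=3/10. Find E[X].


E[X] = sum(x * P(x))
= 4*2/5 + 5*3/10 + 8*3/10
= 11/2

11/2


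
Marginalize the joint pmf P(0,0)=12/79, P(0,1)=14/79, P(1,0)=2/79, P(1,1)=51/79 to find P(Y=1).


P(Y=1) = P(0,1)+P(1,1) = 14/79 + 51/79 = 65/79

65/79


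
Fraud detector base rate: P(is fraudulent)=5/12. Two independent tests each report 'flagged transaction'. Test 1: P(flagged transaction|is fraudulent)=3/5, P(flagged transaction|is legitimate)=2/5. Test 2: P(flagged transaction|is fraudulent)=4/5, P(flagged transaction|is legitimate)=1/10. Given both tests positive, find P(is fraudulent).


After test 1: P(+) = 3/5*5/12 + 2/5*7/12 = 29/60
P(B|+) = (1/4)/(29/60) = 15/29
After test 2 (use post1 as new prior): P(+) = 4/5*15/29 + 1/10*14/29 = 67/145
P(B|+,+) = (12/29)/(67/145) = 60/67

60/67


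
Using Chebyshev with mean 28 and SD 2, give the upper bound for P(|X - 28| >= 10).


k = 10/2 = 5
Chebyshev: P(|X-mu| >= k*sigma) <= 1/k^2 = 1/5^2 = 1/25

1/25


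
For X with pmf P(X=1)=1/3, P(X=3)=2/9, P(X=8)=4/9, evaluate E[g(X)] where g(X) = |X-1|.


E[|X-1|] = sum(g(x)*P(x))
= 0*1/3 + 2*2/9 + 7*4/9
= 32/9

32/9


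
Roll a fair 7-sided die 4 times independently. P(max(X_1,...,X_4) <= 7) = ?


P(max <= 7) = P(all X_i <= 7) = (P(X_1 <= 7))^4
= (7/7)^4 = 1^4 = 1

1


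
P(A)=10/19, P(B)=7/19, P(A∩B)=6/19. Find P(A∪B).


P(A∪B) = P(A) + P(B) - P(A∩B)
= 10/19 + 7/19 - 6/19 = 11/19

11/19


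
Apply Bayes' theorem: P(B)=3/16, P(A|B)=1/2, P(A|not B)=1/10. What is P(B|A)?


P(A) = P(A|B)P(B) + P(A|B')P(B') = 1/2*3/16 + 1/10*13/16 = 7/40
P(B|A) = P(A|B)P(B)/P(A) = (3/32)/(7/40) = 15/28

15/28


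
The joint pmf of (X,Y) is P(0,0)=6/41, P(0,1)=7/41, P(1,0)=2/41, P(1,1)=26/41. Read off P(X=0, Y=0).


Read from table: P(X=0, Y=0) = 6/41

6/41


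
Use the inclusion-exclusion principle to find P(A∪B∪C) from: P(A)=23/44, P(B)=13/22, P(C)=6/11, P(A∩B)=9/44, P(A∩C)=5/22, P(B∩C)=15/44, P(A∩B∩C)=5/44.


P(A∪B∪C) = P(A)+P(B)+P(C) - P(AB)-P(AC)-P(BC) + P(ABC)
= 23/44+13/22+6/11 - 9/44-5/22-15/44 + 5/44
= 1

1


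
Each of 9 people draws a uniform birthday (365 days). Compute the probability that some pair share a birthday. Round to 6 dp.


P(all different) = prod((365-i)/365 for i=0..8) = 0.905376
P(at least one match) = 1 - 0.905376 = 0.094624

0.094624


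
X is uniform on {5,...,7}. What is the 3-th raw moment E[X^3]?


E[X^3] = (1/3) * sum(x^3 for x=5..7)
= 684/3 = 228

228


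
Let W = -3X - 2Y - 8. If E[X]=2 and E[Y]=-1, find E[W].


E[-3X - 2Y - 8] = -3*E[X] - 2*E[Y] - 8
= (-3)*(2) + (-2)*(-1) + (-8)
= -6 + 2 - 8 = -12

-12


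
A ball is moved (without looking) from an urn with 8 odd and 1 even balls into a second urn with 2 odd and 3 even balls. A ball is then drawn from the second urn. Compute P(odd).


P(transfer odd) = 8/9; P(transfer even) = 1/9
If odd transferred: Urn II has 3 odd of 6, so P(odd|odd moved) = 1/2
If even transferred: Urn II has 2 odd of 6, so P(odd|even moved) = 1/3
By total probability: P(odd) = 8/9*1/2 + 1/9*1/3 = 13/27

13/27


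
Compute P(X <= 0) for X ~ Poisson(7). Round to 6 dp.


P(X<=0) = e^(-7)*7^0/0!
≈ 0.0009118820
≈ 0.000912

0.000912


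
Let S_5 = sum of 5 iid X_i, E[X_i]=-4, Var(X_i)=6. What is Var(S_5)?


By independence, Var(S_n) = n*Var(X_1) = 5*6 = 30

30


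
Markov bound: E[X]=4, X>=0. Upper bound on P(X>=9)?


Markov: P(X >= a) <= E[X]/a
P(X >= 9) <= 4/9

4/9


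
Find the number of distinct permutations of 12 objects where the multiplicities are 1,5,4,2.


12! = 479001600
Denominator: 1!=1 * 5!=120 * 4!=24 * 2!=2
Coefficient = 479001600 / 5760 = 83160

83160


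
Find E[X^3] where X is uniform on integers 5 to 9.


E[X^3] = (1/5) * sum(x^3 for x=5..9)
= 1925/5 = 385

385


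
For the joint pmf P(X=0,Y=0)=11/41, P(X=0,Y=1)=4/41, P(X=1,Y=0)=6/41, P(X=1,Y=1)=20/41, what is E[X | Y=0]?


P(Y=0) = 17/41
E[X|Y=0] = (0*11 + 1*6)/17 = 6/17

6/17


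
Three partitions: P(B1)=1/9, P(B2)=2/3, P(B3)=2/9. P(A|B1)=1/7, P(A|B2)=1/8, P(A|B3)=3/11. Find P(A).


P(A) = P(A|B1)P(B1) + P(A|B2)P(B2) + P(A|B3)P(B3)
= 1/7*1/9 + 1/8*2/3 + 3/11*2/9
= 1/63 + 1/12 + 2/33 = 443/2772

443/2772


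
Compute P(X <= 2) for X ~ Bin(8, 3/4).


P(X<=2) = P(X=0) + P(X=1) + P(X=2)
= 1/65536 + 3/8192 + 63/16384
= 277/65536

277/65536


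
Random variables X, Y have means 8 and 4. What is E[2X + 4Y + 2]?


E[2X + 4Y + 2] = 2*E[X] + 4*E[Y] + 2
= (2)*(8) + (4)*(4) + (2)
= 16 + 16 + 2 = 34

34


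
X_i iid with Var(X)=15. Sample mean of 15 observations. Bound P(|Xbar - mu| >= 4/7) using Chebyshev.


Var(Xbar) = Var(X)/n = 15/15
Chebyshev: P(|Xbar-mu| >= 4/7) <= Var(Xbar)/(4/7)^2 = 1/(16/49) = 49/16
Bound exceeds 1, so trivial bound: 1

1


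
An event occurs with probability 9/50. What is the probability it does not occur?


P(A') = 1 - P(A) = 1 - 9/50 = 41/50

41/50


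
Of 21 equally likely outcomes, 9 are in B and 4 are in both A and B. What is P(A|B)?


P(A|B) = P(A∩B)/P(B) = (4/21)/(9/21) = 4/9

4/9


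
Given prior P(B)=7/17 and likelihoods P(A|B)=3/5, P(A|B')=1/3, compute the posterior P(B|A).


P(A) = P(A|B)P(B) + P(A|B')P(B') = 3/5*7/17 + 1/3*10/17 = 113/255
P(B|A) = P(A|B)P(B)/P(A) = (21/85)/(113/255) = 63/113

63/113


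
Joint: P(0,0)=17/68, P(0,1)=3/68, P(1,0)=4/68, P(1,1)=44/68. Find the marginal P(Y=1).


P(Y=1) = P(0,1)+P(1,1) = 3/68 + 44/68 = 47/68

47/68


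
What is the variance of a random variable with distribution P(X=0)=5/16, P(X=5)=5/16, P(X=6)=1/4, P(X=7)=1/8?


E[X] = 63/16, E[X^2] = 367/16
Var(X) = E[X^2] - (E[X])^2 = 367/16 - (63/16)^2 = 1903/256

1903/256


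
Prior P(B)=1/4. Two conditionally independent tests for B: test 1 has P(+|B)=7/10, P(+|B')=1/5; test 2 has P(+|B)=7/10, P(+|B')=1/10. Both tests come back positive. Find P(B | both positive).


After test 1: P(+) = 7/10*1/4 + 1/5*3/4 = 13/40
P(B|+) = (7/40)/(13/40) = 7/13
After test 2 (use post1 as new prior): P(+) = 7/10*7/13 + 1/10*6/13 = 11/26
P(B|+,+) = (49/130)/(11/26) = 49/55

49/55


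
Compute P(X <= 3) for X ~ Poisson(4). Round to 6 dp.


P(X<=3) = e^(-4)*4^0/0! + e^(-4)*4^1/1! + e^(-4)*4^2/2! + e^(-4)*4^3/3!
≈ 0.0183156389 + 0.0732625556 + 0.1465251111 + 0.1953668148
= 0.4334701204
≈ 0.433470

0.433470


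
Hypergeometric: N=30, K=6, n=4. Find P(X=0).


P(X=0) = C(6,0)*C(24,4) / C(30,4)
= 1*10626 / 27405
= 10626/27405 = 506/1305

506/1305


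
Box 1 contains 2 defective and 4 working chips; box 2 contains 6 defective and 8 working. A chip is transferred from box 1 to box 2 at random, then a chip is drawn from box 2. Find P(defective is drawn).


P(transfer defective) = 2/6 = 1/3; P(transfer working) = 2/3
If defective transferred: Urn II has 7 defective of 15, so P(defective|defective moved) = 7/15
If working transferred: Urn II has 6 defective of 15, so P(defective|working moved) = 2/5
By total probability: P(defective) = 1/3*7/15 + 2/3*2/5 = 19/45

19/45


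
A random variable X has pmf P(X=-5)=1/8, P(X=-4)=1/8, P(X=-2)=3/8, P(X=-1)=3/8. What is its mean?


E[X] = sum(x * P(x))
= -5*1/8 - 4*1/8 - 2*3/8 - 1*3/8
= -9/4

-9/4


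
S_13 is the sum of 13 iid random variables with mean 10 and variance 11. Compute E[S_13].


E[S_n] = n*E[X_1] = 13*10 = 130

130


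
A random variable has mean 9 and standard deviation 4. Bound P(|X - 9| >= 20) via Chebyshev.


k = 20/4 = 5
Chebyshev: P(|X-mu| >= k*sigma) <= 1/k^2 = 1/5^2 = 1/25

1/25


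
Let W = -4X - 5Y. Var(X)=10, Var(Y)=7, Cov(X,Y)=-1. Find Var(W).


Var(-4X - 5Y) = (-4)^2*Var(X) + (-5)^2*Var(Y) + 2*(-4)*(-5)*Cov(X,Y)
= 16*10 + 25*7 + 40*(-1)
= 160 + 175 - 40 = 295

295


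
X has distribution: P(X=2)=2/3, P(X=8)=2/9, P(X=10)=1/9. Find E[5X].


E[5X] = sum(g(x)*P(x))
= 10*2/3 + 40*2/9 + 50*1/9
= 190/9

190/9


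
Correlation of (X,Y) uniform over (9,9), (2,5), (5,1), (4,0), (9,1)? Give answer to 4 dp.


Cov(X,Y) = 2.4400, Var(X) = 7.7600, Var(Y) = 11.3600
rho = Cov/(sqrt(VarX)*sqrt(VarY)) = 0.2599

0.2599


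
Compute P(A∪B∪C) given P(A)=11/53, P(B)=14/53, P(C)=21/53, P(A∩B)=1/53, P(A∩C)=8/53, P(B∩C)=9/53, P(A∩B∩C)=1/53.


P(A∪B∪C) = P(A)+P(B)+P(C) - P(AB)-P(AC)-P(BC) + P(ABC)
= 11/53+14/53+21/53 - 1/53-8/53-9/53 + 1/53
= 29/53

29/53


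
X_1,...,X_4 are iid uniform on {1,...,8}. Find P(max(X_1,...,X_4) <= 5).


P(max <= 5) = P(all X_i <= 5) = (P(X_1 <= 5))^4
= (5/8)^4 = 625/4096

625/4096


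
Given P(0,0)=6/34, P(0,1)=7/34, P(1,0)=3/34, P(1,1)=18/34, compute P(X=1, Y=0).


Read from table: P(X=1, Y=0) = 3/34

3/34


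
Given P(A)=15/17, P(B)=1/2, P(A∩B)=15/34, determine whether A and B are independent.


P(A)*P(B) = 15/17*1/2 = 15/34
P(A∩B) = 15/34, which equals P(A)P(B), so independent

Yes, A and B are independent


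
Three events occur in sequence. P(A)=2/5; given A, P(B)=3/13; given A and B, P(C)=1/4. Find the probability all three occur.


P(A∩B∩C) = P(A) * P(B|A) * P(C|A∩B)
= 2/5 * 3/13 * 1/4
= 6/65 * 1/4 = 3/130

3/130


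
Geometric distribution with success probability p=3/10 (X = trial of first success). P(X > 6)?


P(X > 6) = P(first 6 trials all fail) = (1-p)^6 = (7/10)^6 = 117649/1000000

117649/1000000


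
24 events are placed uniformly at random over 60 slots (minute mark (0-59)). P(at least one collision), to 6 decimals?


P(all different) = prod((60-i)/60 for i=0..23) = 0.004721
P(at least one match) = 1 - 0.004721 = 0.995279

0.995279


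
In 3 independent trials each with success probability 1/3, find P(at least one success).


P(at least one) = 1 - P(none)
P(none) = (1 - 1/3)^3 = (2/3)^3 = 8/27
P(at least one) = 1 - 8/27 = 19/27

19/27


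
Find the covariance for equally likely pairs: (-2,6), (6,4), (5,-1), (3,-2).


E[X]=3, E[Y]=7/4, E[XY]=1/4
Cov(X,Y) = E[XY] - E[X]E[Y] = 1/4 - 3*7/4 = -5

-5


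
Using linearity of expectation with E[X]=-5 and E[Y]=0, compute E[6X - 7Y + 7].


E[6X - 7Y + 7] = 6*E[X] - 7*E[Y] + 7
= (6)*(-5) + (-7)*(0) + (7)
= -30 + 0 + 7 = -23

-23


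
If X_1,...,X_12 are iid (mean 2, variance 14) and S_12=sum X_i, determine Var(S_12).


By independence, Var(S_n) = n*Var(X_1) = 12*14 = 168

168


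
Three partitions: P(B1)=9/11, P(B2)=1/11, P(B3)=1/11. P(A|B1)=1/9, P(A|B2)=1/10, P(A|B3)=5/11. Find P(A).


P(A) = P(A|B1)P(B1) + P(A|B2)P(B2) + P(A|B3)P(B3)
= 1/9*9/11 + 1/10*1/11 + 5/11*1/11
= 1/11 + 1/110 + 5/121 = 171/1210

171/1210


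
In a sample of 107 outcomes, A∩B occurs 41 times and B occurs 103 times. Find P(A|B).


P(A|B) = P(A∩B)/P(B) = (41/107)/(103/107) = 41/103

41/103


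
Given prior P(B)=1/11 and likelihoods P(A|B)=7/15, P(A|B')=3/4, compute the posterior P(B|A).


P(A) = P(A|B)P(B) + P(A|B')P(B') = 7/15*1/11 + 3/4*10/11 = 239/330
P(B|A) = P(A|B)P(B)/P(A) = (7/165)/(239/330) = 14/239

14/239


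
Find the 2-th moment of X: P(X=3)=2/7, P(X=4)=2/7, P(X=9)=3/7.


E[X^2] = sum(x^2 * P(x))
= 9*2/7 + 16*2/7 + 81*3/7
= 293/7

293/7


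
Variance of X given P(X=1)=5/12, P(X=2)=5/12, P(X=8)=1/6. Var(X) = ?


E[X] = 31/12, E[X^2] = 51/4
Var(X) = E[X^2] - (E[X])^2 = 51/4 - (31/12)^2 = 875/144

875/144


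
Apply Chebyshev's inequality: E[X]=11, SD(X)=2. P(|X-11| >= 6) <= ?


k = 6/2 = 3
Chebyshev: P(|X-mu| >= k*sigma) <= 1/k^2 = 1/3^2 = 1/9

1/9


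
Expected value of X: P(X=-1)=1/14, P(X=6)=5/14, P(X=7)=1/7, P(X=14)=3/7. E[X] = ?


E[X] = sum(x * P(x))
= -1*1/14 + 6*5/14 + 7*1/7 + 14*3/7
= 127/14

127/14


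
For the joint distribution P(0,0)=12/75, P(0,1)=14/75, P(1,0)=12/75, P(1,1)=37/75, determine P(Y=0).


P(Y=0) = P(0,0)+P(1,0) = 12/75 + 12/75 = 24/75 = 8/25

8/25


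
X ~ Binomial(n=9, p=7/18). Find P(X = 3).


P(X=3) = C(9,3) * p^3 * (1-p)^6
= 84 * 343/5832 * 1771561/34012224
= 4253517961/16529940864

4253517961/16529940864


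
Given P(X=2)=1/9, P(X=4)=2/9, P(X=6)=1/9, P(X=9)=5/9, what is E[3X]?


E[3X] = sum(g(x)*P(x))
= 6*1/9 + 12*2/9 + 18*1/9 + 27*5/9
= 61/3

61/3


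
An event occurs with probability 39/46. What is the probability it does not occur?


P(A') = 1 - P(A) = 1 - 39/46 = 7/46

7/46


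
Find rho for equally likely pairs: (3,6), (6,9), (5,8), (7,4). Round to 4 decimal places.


Cov(X,Y) = -0.4375, Var(X) = 2.1875, Var(Y) = 3.6875
rho = Cov/(sqrt(VarX)*sqrt(VarY)) = -0.1540

-0.1540


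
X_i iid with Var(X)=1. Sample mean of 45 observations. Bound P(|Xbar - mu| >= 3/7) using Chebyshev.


Var(Xbar) = Var(X)/n = 1/45
Chebyshev: P(|Xbar-mu| >= 3/7) <= Var(Xbar)/(3/7)^2 = (1/45)/(9/49) = 49/405

49/405


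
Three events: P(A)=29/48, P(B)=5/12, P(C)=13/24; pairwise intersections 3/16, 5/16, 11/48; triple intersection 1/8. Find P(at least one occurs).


P(A∪B∪C) = P(A)+P(B)+P(C) - P(AB)-P(AC)-P(BC) + P(ABC)
= 29/48+5/12+13/24 - 3/16-5/16-11/48 + 1/8
= 23/24

23/24


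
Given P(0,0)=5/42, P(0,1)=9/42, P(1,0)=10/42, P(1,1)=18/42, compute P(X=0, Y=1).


Read from table: P(X=0, Y=1) = 9/42 = 3/14

3/14


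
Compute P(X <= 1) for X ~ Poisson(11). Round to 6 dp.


P(X<=1) = e^(-11)*11^0/0! + e^(-11)*11^1/1!
≈ 0.0000167017 + 0.0001837187
= 0.0002004204
≈ 0.000200

0.000200


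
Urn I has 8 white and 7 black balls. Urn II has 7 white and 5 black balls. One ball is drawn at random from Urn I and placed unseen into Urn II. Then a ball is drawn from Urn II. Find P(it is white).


P(transfer white) = 8/15; P(transfer black) = 7/15
If white transferred: Urn II has 8 white of 13, so P(white|white moved) = 8/13
If black transferred: Urn II has 7 white of 13, so P(white|black moved) = 7/13
By total probability: P(white) = 8/15*8/13 + 7/15*7/13 = 113/195

113/195


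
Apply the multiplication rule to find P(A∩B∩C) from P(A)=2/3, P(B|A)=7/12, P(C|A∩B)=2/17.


P(A∩B∩C) = P(A) * P(B|A) * P(C|A∩B)
= 2/3 * 7/12 * 2/17
= 7/18 * 2/17 = 7/153

7/153


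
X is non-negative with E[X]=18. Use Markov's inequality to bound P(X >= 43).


Markov: P(X >= a) <= E[X]/a
P(X >= 43) <= 18/43

18/43


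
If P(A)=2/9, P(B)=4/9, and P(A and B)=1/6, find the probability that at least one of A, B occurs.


P(A∪B) = P(A) + P(B) - P(A∩B)
= 2/9 + 4/9 - 1/6 = 1/2

1/2


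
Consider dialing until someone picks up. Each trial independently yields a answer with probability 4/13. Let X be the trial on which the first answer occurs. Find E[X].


For geometric (trials until first success), E[X] = 1/p = 1/(4/13) = 13/4

13/4


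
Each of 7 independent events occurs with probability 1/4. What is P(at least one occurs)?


P(at least one) = 1 - P(none)
P(none) = (1 - 1/4)^7 = (3/4)^7 = 2187/16384
P(at least one) = 1 - 2187/16384 = 14197/16384

14197/16384


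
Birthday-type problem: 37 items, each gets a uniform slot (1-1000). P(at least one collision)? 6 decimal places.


P(all different) = prod((1000-i)/1000 for i=0..36) = 0.509536
P(at least one match) = 1 - 0.509536 = 0.490464

0.490464


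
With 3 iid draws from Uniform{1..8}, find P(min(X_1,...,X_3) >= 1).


P(min >= 1) = P(all X_i >= 1) = (P(X_1 >= 1))^3
= (8/8)^3 = 1^3 = 1

1


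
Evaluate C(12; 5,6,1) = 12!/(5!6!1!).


12! = 479001600
Denominator: 5!=120 * 6!=720 * 1!=1
Coefficient = 479001600 / 86400 = 5544

5544


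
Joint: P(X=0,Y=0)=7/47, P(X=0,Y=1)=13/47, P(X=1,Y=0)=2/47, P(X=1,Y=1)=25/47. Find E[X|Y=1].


P(Y=1) = 38/47
E[X|Y=1] = (0*13 + 1*25)/38 = 25/38

25/38


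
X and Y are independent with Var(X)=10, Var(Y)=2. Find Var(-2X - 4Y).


Independence => Cov(X,Y)=0
Var(-2X - 4Y) = (-2)^2*Var(X) + (-4)^2*Var(Y)
= 4*10 + 16*2 = 72

72


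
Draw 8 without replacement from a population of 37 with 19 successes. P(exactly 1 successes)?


P(X=1) = C(19,1)*C(18,7) / C(37,8)
= 19*31824 / 38608020
= 604656/38608020 = 988/63085

988/63085


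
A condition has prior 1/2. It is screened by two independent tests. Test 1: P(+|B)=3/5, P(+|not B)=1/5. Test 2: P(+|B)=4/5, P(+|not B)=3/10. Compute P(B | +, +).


After test 1: P(+) = 3/5*1/2 + 1/5*1/2 = 2/5
P(B|+) = (3/10)/(2/5) = 3/4
After test 2 (use post1 as new prior): P(+) = 4/5*3/4 + 3/10*1/4 = 27/40
P(B|+,+) = (3/5)/(27/40) = 8/9

8/9


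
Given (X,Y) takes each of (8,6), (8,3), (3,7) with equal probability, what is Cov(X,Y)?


E[X]=19/3, E[Y]=16/3, E[XY]=31
Cov(X,Y) = E[XY] - E[X]E[Y] = 31 - 19/3*16/3 = -25/9

-25/9


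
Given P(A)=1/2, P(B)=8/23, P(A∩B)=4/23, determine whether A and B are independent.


P(A)*P(B) = 1/2*8/23 = 4/23
P(A∩B) = 4/23, which equals P(A)P(B), so independent

Yes, A and B are independent


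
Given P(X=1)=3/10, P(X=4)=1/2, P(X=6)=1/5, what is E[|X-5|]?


E[|X-5|] = sum(g(x)*P(x))
= 4*3/10 + 1*1/2 + 1*1/5
= 19/10

19/10


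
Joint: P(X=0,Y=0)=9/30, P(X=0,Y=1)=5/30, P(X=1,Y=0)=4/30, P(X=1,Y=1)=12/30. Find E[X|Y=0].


P(Y=0) = 13/30
E[X|Y=0] = (0*9 + 1*4)/13 = 4/13

4/13


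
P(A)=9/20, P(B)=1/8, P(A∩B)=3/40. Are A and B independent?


P(A)*P(B) = 9/20*1/8 = 9/160
P(A∩B) = 3/40 != 9/160, so not independent

No, A and B are not independent


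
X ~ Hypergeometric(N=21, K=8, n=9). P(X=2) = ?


P(X=2) = C(8,2)*C(13,7) / C(21,9)
= 28*1716 / 293930
= 48048/293930 = 264/1615

264/1615


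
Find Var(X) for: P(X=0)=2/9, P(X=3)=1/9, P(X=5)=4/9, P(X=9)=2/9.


E[X] = 41/9, E[X^2] = 271/9
Var(X) = E[X^2] - (E[X])^2 = 271/9 - (41/9)^2 = 758/81

758/81


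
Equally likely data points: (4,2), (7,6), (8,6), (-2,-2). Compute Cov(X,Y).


E[X]=17/4, E[Y]=3, E[XY]=51/2
Cov(X,Y) = E[XY] - E[X]E[Y] = 51/2 - 17/4*3 = 51/4

51/4


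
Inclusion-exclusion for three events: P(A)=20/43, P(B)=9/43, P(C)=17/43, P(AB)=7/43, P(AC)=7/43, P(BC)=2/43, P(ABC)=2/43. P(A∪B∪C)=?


P(A∪B∪C) = P(A)+P(B)+P(C) - P(AB)-P(AC)-P(BC) + P(ABC)
= 20/43+9/43+17/43 - 7/43-7/43-2/43 + 2/43
= 32/43

32/43


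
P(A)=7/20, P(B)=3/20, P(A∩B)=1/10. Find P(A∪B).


P(A∪B) = P(A) + P(B) - P(A∩B)
= 7/20 + 3/20 - 1/10 = 2/5

2/5


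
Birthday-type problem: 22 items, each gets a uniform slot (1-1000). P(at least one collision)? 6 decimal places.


P(all different) = prod((1000-i)/1000 for i=0..21) = 0.792412
P(at least one match) = 1 - 0.792412 = 0.207588

0.207588


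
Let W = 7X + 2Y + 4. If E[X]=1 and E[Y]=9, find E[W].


E[7X + 2Y + 4] = 7*E[X] + 2*E[Y] + 4
= (7)*(1) + (2)*(9) + (4)
= 7 + 18 + 4 = 29

29


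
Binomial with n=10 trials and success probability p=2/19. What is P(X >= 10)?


P(X>=10) = P(X=10)
= 1024/6131066257801
= 1024/6131066257801

1024/6131066257801


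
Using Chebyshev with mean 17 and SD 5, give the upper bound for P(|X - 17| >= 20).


k = 20/5 = 4
Chebyshev: P(|X-mu| >= k*sigma) <= 1/k^2 = 1/4^2 = 1/16

1/16


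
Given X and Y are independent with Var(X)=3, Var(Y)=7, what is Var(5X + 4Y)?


Independence => Cov(X,Y)=0
Var(5X + 4Y) = 5^2*Var(X) + 4^2*Var(Y)
= 25*3 + 16*7 = 187

187


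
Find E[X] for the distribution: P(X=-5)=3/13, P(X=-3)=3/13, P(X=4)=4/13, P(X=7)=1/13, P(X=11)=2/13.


E[X] = sum(x * P(x))
= -5*3/13 - 3*3/13 + 4*4/13 + 7*1/13 + 11*2/13
= 21/13

21/13


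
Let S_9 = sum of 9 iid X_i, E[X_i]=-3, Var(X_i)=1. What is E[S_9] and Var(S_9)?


E[S_n] = n*mu = 9*-3 = -27
Var(S_n) = n*sigma^2 = 9*1 = 9

E[S_9]=-27, Var(S_9)=9


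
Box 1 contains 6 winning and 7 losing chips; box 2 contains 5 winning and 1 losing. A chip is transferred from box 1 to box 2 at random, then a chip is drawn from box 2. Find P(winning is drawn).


P(transfer winning) = 6/13; P(transfer losing) = 7/13
If winning transferred: Urn II has 6 winning of 7, so P(winning|winning moved) = 6/7
If losing transferred: Urn II has 5 winning of 7, so P(winning|losing moved) = 5/7
By total probability: P(winning) = 6/13*6/7 + 7/13*5/7 = 71/91

71/91


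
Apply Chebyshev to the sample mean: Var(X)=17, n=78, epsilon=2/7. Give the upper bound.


Var(Xbar) = Var(X)/n = 17/78
Chebyshev: P(|Xbar-mu| >= 2/7) <= Var(Xbar)/(2/7)^2 = (17/78)/(4/49) = 833/312
Bound exceeds 1, so trivial bound: 1

1


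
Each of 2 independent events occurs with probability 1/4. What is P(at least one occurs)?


P(at least one) = 1 - P(none)
P(none) = (1 - 1/4)^2 = (3/4)^2 = 9/16
P(at least one) = 1 - 9/16 = 7/16

7/16


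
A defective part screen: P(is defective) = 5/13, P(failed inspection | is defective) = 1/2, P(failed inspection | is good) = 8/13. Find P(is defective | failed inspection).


P(A) = P(A|B)P(B) + P(A|B')P(B') = 1/2*5/13 + 8/13*8/13 = 193/338
P(B|A) = P(A|B)P(B)/P(A) = (5/26)/(193/338) = 65/193

65/193


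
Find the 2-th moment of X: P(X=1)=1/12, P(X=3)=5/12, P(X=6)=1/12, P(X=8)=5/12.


E[X^2] = sum(x^2 * P(x))
= 1*1/12 + 9*5/12 + 36*1/12 + 64*5/12
= 67/2

67/2


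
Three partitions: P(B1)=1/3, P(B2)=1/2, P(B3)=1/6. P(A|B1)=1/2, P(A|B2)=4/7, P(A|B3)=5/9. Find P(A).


P(A) = P(A|B1)P(B1) + P(A|B2)P(B2) + P(A|B3)P(B3)
= 1/2*1/3 + 4/7*1/2 + 5/9*1/6
= 1/6 + 2/7 + 5/54 = 103/189

103/189


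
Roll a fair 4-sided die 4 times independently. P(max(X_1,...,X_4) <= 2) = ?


P(max <= 2) = P(all X_i <= 2) = (P(X_1 <= 2))^4
= (2/4)^4 = (1/2)^4 = 1/16

1/16


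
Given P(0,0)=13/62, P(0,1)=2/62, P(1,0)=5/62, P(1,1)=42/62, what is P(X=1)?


P(X=1) = P(1,0)+P(1,1) = 5/62 + 42/62 = 47/62

47/62


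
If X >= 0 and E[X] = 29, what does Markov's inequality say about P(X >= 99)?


Markov: P(X >= a) <= E[X]/a
P(X >= 99) <= 29/99

29/99


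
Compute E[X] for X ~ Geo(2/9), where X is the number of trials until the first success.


For geometric (trials until first success), E[X] = 1/p = 1/(2/9) = 9/2

9/2


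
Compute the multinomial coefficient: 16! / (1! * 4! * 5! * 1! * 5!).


16! = 20922789888000
Denominator: 1!=1 * 4!=24 * 5!=120 * 1!=1 * 5!=120
Coefficient = 20922789888000 / 345600 = 60540480

60540480


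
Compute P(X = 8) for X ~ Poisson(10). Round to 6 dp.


P(X=8) = e^(-10) * 10^8 / 8!
≈ 0.00004539992976 * 100000000 / 40320
≈ 0.112599

0.112599


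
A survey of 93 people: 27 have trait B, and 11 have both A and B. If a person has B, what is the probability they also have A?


P(A|B) = P(A∩B)/P(B) = (11/93)/(27/93) = 11/27

11/27


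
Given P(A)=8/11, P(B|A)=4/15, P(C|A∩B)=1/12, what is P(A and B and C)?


P(A∩B∩C) = P(A) * P(B|A) * P(C|A∩B)
= 8/11 * 4/15 * 1/12
= 32/165 * 1/12 = 8/495

8/495


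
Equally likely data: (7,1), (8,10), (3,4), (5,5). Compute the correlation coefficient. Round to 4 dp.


Cov(X,Y) = 2.2500, Var(X) = 3.6875, Var(Y) = 10.5000
rho = Cov/(sqrt(VarX)*sqrt(VarY)) = 0.3616

0.3616


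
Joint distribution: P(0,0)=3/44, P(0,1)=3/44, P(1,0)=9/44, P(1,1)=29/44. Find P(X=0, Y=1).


Read from table: P(X=0, Y=1) = 3/44

3/44


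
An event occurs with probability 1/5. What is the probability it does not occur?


P(A') = 1 - P(A) = 1 - 1/5 = 4/5

4/5


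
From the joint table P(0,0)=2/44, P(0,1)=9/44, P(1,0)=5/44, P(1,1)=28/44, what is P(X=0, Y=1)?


Read from table: P(X=0, Y=1) = 9/44

9/44


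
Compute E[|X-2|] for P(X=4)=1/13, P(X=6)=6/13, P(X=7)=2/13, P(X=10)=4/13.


E[|X-2|] = sum(g(x)*P(x))
= 2*1/13 + 4*6/13 + 5*2/13 + 8*4/13
= 68/13

68/13


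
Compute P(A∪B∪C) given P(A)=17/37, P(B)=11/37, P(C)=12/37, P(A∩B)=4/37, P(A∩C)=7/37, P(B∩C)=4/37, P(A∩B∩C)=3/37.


P(A∪B∪C) = P(A)+P(B)+P(C) - P(AB)-P(AC)-P(BC) + P(ABC)
= 17/37+11/37+12/37 - 4/37-7/37-4/37 + 3/37
= 28/37

28/37


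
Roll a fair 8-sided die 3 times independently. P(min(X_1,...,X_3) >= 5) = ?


P(min >= 5) = P(all X_i >= 5) = (P(X_1 >= 5))^3
= (4/8)^3 = (1/2)^3 = 1/8

1/8


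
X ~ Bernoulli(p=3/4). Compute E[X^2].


For Bernoulli: X in {0,1}
E[X^2] = 0^2*(1-3/4) + 1^2*3/4 = 3/4

3/4


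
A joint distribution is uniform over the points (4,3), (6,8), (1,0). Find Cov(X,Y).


E[X]=11/3, E[Y]=11/3, E[XY]=20
Cov(X,Y) = E[XY] - E[X]E[Y] = 20 - 11/3*11/3 = 59/9

59/9


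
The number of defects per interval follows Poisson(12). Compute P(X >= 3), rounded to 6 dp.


P(X>=3) = 1 - P(X<=2) = 1 - (e^(-12)*12^0/0! + e^(-12)*12^1/1! + e^(-12)*12^2/2!)
≈ 1 - (0.0000061442 + 0.0000737305 + 0.0004423833)
= 1 - 0.0005222580 = 0.9994777420
≈ 0.999478

0.999478


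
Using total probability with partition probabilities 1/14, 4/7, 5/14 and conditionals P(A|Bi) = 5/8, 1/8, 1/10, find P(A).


P(A) = P(A|B1)P(B1) + P(A|B2)P(B2) + P(A|B3)P(B3)
= 5/8*1/14 + 1/8*4/7 + 1/10*5/14
= 5/112 + 1/14 + 1/28 = 17/112

17/112


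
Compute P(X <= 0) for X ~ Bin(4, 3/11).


P(X<=0) = P(X=0)
= 4096/14641
= 4096/14641

4096/14641


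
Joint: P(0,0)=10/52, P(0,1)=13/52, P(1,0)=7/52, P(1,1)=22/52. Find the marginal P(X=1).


P(X=1) = P(1,0)+P(1,1) = 7/52 + 22/52 = 29/52

29/52


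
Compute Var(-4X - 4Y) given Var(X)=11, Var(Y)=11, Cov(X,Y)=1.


Var(-4X - 4Y) = (-4)^2*Var(X) + (-4)^2*Var(Y) + 2*(-4)*(-4)*Cov(X,Y)
= 16*11 + 16*11 + 32*1
= 176 + 176 + 32 = 384

384


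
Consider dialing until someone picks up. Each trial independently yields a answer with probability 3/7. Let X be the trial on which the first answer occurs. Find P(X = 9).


P(X=9) = (1-p)^8 * p = (4/7)^8 * 3/7
= 65536/5764801 * 3/7 = 196608/40353607

196608/40353607


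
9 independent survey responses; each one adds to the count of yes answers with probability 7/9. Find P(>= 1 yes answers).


P(at least one) = 1 - P(none)
P(none) = (1 - 7/9)^9 = (2/9)^9 = 512/387420489
P(at least one) = 1 - 512/387420489 = 387419977/387420489

387419977/387420489
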